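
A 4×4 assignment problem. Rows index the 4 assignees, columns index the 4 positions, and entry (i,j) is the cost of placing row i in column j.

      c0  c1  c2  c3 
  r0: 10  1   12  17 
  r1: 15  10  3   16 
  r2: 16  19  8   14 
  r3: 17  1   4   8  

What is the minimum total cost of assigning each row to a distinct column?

one of 2 optimal assignments: row0→col0 (cost 10), row1→col2 (cost 3), row2→col3 (cost 14), row3→col1 (cost 1)
total = 10 + 3 + 14 + 1 = 28

Minimum assignment cost: 28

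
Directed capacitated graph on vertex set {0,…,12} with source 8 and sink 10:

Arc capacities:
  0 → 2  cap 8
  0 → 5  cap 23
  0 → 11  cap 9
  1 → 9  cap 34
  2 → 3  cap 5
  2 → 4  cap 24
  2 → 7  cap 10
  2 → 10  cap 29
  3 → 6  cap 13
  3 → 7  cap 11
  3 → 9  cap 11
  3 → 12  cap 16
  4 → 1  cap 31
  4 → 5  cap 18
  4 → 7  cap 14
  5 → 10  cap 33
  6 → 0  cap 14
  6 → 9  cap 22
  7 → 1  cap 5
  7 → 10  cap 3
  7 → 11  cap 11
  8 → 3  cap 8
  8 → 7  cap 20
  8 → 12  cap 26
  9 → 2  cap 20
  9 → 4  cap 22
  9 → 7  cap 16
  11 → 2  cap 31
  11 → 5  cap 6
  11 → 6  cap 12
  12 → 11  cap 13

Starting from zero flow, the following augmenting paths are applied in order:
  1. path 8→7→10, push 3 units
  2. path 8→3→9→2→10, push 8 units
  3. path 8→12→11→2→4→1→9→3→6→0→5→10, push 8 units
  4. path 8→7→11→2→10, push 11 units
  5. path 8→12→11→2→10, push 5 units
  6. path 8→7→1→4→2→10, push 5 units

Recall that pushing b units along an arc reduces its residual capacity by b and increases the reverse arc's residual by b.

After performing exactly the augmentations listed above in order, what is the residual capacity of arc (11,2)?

after path 1 (8→7→10, push 3): res(11,2)=31
after path 2 (8→3→9→2→10, push 8): res(11,2)=31
after path 3 (8→12→11→2→4→1→9→3→6→0→5→10, push 8): res(11,2)=23
after path 4 (8→7→11→2→10, push 11): res(11,2)=12
after path 5 (8→12→11→2→10, push 5): res(11,2)=7
after path 6 (8→7→1→4→2→10, push 5): res(11,2)=7

Residual capacity of (11,2): 7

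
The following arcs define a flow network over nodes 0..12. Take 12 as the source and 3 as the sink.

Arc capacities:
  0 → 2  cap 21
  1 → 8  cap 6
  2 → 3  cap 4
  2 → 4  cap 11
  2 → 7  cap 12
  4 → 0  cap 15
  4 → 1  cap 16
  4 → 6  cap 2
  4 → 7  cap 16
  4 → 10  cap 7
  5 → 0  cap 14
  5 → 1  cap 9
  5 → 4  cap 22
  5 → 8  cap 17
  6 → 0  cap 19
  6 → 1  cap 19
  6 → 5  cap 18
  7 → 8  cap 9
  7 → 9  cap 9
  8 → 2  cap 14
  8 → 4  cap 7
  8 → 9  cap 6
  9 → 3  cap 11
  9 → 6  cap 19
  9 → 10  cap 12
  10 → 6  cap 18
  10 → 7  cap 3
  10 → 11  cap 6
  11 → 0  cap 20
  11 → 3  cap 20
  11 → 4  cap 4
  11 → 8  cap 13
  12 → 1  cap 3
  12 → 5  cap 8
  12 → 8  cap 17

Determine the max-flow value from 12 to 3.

Maximum flow value: 21

augment #1: 12→8→2→3 bottleneck 4, total now 4
augment #2: 12→8→9→3 bottleneck 6, total now 10
augment #3: 12→5→4→7→9→3 bottleneck 5, total now 15
augment #4: 12→5→4→10→11→3 bottleneck 3, total now 18
augment #5: 12→8→4→10→11→3 bottleneck 3, total now 21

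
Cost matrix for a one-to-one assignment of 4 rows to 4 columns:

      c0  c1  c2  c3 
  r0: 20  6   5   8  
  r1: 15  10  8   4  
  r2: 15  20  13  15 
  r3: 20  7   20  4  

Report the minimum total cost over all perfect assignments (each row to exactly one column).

optimal assignment: row0→col2 (cost 5), row1→col3 (cost 4), row2→col0 (cost 15), row3→col1 (cost 7)
total = 5 + 4 + 15 + 7 = 31

Minimum assignment cost: 31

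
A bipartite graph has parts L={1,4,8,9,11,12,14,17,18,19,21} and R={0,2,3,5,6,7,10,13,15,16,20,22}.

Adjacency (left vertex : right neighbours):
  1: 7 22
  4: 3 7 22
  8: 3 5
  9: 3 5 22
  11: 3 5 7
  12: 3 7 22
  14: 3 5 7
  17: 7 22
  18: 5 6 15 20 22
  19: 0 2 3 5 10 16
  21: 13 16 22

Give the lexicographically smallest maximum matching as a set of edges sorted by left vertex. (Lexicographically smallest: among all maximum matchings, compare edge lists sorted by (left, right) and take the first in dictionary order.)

Lex-smallest maximum matching: {(1,7), (4,3), (8,5), (9,22), (18,6), (19,0), (21,13)}

|M| = 7 (so the lex-smallest maximum matching has 7 edges)
process left vertices in ascending order; for each, take the smallest-labelled available neighbour that still permits 7 edges overall, or leave it unmatched if none does
lex-smallest matching: {1-7, 4-3, 8-5, 9-22, 18-6, 19-0, 21-13}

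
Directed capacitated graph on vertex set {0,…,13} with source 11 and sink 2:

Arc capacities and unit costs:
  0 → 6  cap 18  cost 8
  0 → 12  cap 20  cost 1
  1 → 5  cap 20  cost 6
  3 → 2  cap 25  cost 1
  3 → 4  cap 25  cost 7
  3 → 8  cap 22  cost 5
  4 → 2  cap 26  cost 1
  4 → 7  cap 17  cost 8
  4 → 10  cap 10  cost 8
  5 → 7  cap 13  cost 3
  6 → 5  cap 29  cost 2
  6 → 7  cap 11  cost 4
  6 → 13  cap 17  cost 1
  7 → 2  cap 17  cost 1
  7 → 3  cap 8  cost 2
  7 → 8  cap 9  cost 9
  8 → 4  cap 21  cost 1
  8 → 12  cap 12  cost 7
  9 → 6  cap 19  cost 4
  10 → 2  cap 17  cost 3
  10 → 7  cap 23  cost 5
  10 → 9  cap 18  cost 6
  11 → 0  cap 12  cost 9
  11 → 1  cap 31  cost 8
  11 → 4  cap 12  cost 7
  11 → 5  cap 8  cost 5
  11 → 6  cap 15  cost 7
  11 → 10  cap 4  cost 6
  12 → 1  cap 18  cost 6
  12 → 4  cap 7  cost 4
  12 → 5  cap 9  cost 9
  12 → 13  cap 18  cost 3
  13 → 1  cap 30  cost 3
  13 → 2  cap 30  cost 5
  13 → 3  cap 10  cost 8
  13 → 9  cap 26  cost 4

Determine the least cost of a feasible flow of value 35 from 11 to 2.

Minimum cost for 35 units: 338

shortest-cost path #1: 11→4→2 push 12 @ unit cost 8 (adds 96)
shortest-cost path #2: 11→5→7→2 push 8 @ unit cost 9 (adds 72)
shortest-cost path #3: 11→10→2 push 4 @ unit cost 9 (adds 36)
shortest-cost path #4: 11→6→7→2 push 9 @ unit cost 12 (adds 108)
shortest-cost path #5: 11→6→13→2 push 2 @ unit cost 13 (adds 26)
total cost = 338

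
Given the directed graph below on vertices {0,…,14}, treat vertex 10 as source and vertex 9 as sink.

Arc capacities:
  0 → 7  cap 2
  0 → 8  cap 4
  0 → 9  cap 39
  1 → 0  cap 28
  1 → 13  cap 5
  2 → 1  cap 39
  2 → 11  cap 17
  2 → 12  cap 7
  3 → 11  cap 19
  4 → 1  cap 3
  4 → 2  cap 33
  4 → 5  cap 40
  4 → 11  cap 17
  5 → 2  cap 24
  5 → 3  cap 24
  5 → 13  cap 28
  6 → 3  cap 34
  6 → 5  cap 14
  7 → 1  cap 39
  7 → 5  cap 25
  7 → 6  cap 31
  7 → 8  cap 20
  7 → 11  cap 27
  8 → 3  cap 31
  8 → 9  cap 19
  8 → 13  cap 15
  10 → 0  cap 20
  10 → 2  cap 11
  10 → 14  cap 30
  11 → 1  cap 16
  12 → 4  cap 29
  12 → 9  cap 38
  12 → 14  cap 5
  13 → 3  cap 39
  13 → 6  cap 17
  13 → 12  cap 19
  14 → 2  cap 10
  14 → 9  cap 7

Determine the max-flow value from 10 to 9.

Maximum flow value: 48

augment #1: 10→0→9 bottleneck 20, total now 20
augment #2: 10→14→9 bottleneck 7, total now 27
augment #3: 10→2→12→9 bottleneck 7, total now 34
augment #4: 10→2→1→0→9 bottleneck 4, total now 38
augment #5: 10→14→2→1→0→9 bottleneck 10, total now 48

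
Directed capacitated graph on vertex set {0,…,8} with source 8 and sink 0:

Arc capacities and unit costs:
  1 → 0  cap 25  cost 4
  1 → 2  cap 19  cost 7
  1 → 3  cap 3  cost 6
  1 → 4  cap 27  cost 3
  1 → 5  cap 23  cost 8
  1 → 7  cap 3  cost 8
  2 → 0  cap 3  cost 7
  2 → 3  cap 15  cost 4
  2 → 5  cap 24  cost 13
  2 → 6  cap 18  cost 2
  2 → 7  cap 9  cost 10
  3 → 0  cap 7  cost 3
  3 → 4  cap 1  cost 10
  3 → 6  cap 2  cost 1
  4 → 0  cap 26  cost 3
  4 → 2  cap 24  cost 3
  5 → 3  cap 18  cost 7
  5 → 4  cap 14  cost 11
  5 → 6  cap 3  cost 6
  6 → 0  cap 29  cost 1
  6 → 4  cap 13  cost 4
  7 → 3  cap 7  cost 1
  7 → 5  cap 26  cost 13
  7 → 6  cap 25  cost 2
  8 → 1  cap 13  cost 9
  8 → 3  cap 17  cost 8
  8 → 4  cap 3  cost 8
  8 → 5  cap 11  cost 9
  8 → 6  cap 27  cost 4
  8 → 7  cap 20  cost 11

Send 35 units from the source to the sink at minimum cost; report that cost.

shortest-cost path #1: 8→6→0 push 27 @ unit cost 5 (adds 135)
shortest-cost path #2: 8→3→6→0 push 2 @ unit cost 10 (adds 20)
shortest-cost path #3: 8→3→0 push 6 @ unit cost 11 (adds 66)
total cost = 221

Minimum cost for 35 units: 221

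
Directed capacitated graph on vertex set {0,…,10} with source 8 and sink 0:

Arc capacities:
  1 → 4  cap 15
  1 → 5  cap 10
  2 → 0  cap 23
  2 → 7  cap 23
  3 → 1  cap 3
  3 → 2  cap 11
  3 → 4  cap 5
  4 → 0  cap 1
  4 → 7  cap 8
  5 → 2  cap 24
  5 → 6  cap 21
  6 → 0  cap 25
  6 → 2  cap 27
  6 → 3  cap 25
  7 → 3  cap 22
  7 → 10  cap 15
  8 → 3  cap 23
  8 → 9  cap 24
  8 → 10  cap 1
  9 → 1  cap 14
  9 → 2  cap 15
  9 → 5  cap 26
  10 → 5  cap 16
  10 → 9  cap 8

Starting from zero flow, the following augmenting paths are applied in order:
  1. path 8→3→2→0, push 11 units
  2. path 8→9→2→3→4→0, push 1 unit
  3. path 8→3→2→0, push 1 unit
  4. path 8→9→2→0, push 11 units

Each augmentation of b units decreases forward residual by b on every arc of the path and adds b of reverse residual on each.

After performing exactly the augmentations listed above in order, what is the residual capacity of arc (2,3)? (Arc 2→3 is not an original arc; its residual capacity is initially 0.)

after path 1 (8→3→2→0, push 11): res(2,3)=11
after path 2 (8→9→2→3→4→0, push 1): res(2,3)=10
after path 3 (8→3→2→0, push 1): res(2,3)=11
after path 4 (8→9→2→0, push 11): res(2,3)=11

Residual capacity of (2,3): 11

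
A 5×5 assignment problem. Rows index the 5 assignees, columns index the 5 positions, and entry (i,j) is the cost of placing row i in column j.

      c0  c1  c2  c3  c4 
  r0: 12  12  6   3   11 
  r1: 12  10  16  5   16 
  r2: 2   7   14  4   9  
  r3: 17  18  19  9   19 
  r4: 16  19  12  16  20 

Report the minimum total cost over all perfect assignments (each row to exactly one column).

optimal assignment: row0→col4 (cost 11), row1→col1 (cost 10), row2→col0 (cost 2), row3→col3 (cost 9), row4→col2 (cost 12)
total = 11 + 10 + 2 + 9 + 12 = 44

Minimum assignment cost: 44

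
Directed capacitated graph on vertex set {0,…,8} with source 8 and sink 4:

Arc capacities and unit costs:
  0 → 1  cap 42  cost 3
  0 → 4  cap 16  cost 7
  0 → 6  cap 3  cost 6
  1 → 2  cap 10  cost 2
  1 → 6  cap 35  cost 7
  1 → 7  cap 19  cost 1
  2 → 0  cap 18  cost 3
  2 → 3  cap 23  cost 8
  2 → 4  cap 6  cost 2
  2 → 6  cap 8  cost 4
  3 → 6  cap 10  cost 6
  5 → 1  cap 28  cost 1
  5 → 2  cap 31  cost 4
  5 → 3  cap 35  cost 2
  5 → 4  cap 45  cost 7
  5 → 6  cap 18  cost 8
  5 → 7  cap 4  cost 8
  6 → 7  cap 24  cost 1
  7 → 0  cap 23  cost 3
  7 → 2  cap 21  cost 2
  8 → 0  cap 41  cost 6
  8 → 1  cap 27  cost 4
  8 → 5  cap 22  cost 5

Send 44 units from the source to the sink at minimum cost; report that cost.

Minimum cost for 44 units: 520

shortest-cost path #1: 8→1→2→4 push 6 @ unit cost 8 (adds 48)
shortest-cost path #2: 8→5→4 push 22 @ unit cost 12 (adds 264)
shortest-cost path #3: 8→0→4 push 16 @ unit cost 13 (adds 208)
total cost = 520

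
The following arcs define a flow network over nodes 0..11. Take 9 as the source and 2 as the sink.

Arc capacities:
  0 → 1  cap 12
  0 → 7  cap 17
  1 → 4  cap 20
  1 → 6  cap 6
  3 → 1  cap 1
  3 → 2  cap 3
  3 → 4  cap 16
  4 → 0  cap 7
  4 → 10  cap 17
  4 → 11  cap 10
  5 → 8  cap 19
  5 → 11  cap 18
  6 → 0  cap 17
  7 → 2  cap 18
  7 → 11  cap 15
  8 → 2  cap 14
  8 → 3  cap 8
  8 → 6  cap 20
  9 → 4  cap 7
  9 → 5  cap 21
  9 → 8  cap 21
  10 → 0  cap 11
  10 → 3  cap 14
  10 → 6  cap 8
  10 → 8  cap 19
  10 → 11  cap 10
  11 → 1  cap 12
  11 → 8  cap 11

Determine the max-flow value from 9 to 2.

Maximum flow value: 34

augment #1: 9→8→2 bottleneck 14, total now 14
augment #2: 9→8→3→2 bottleneck 3, total now 17
augment #3: 9→4→0→7→2 bottleneck 7, total now 24
augment #4: 9→8→6→0→7→2 bottleneck 4, total now 28
augment #5: 9→5→8→6→0→7→2 bottleneck 6, total now 34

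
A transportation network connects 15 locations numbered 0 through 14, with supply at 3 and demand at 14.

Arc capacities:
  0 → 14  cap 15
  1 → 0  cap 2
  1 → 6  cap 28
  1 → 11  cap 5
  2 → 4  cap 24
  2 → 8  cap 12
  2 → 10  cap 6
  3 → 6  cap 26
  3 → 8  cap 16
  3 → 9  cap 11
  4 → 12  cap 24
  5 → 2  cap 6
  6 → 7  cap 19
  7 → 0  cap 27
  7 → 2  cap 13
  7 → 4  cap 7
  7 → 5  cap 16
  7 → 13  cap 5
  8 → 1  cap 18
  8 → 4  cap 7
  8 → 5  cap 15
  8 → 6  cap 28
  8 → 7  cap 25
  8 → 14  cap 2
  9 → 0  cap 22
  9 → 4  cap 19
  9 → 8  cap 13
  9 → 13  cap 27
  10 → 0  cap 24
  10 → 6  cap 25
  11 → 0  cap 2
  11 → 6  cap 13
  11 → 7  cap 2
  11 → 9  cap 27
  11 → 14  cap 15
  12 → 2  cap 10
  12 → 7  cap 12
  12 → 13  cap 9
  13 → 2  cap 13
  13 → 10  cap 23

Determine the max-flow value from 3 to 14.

augment #1: 3→8→14 bottleneck 2, total now 2
augment #2: 3→9→0→14 bottleneck 11, total now 13
augment #3: 3→6→7→0→14 bottleneck 4, total now 17
augment #4: 3→8→1→11→14 bottleneck 5, total now 22

Maximum flow value: 22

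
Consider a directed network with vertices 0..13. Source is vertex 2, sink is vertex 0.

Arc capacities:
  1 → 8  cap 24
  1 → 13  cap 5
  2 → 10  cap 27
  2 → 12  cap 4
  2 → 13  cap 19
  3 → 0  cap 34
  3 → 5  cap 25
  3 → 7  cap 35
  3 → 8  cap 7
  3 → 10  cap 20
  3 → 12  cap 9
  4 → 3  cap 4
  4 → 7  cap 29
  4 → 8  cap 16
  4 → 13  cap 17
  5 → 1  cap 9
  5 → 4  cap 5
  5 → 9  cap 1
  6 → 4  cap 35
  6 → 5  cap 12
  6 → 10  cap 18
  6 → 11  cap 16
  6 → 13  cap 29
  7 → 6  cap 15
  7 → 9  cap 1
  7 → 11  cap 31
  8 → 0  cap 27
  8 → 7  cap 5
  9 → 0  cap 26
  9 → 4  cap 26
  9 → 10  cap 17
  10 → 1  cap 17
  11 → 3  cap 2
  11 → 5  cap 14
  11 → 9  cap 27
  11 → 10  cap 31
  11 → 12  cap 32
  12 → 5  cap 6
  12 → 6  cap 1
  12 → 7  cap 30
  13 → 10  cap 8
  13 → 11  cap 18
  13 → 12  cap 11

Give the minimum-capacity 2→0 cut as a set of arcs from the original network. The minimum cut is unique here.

augment #1: 2→10→1→8→0 push 17
augment #2: 2→12→5→9→0 push 1
augment #3: 2→12→7→9→0 push 1
augment #4: 2→13→11→3→0 push 2
augment #5: 2→13→11→9→0 push 16
augment #6: 2→12→5→1→8→0 push 2
augment #7: 2→13→12→5→1→8→0 push 1
max flow = 40; residual-reachable set from 2 gives S-side
cut edges (S→T): {(2,12), (2,13), (10,1)} total cap 40

Min-cut arcs: {(2,12), (2,13), (10,1)} (total capacity 40)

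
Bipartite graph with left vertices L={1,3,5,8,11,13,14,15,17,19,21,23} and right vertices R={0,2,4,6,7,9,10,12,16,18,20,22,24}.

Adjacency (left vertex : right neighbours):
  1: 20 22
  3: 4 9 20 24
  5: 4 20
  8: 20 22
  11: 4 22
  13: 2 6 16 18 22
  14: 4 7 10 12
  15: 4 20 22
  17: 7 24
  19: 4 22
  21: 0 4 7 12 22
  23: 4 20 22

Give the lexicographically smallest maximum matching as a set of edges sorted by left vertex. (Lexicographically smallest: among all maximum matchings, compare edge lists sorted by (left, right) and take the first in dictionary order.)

|M| = 8 (so the lex-smallest maximum matching has 8 edges)
process left vertices in ascending order; for each, take the smallest-labelled available neighbour that still permits 8 edges overall, or leave it unmatched if none does
lex-smallest matching: {1-20, 3-9, 5-4, 8-22, 13-2, 14-7, 17-24, 21-0}

Lex-smallest maximum matching: {(1,20), (3,9), (5,4), (8,22), (13,2), (14,7), (17,24), (21,0)}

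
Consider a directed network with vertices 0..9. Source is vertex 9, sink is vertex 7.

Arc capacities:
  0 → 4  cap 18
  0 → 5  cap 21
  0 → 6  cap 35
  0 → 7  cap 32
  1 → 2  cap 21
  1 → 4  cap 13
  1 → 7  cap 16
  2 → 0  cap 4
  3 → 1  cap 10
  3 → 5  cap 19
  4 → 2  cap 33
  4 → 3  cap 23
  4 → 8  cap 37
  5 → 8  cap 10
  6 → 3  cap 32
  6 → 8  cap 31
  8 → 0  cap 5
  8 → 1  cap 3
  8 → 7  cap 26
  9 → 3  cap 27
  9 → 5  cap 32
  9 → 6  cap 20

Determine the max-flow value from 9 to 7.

augment #1: 9→3→1→7 bottleneck 10, total now 10
augment #2: 9→5→8→7 bottleneck 10, total now 20
augment #3: 9→6→8→7 bottleneck 16, total now 36
augment #4: 9→6→8→0→7 bottleneck 4, total now 40

Maximum flow value: 40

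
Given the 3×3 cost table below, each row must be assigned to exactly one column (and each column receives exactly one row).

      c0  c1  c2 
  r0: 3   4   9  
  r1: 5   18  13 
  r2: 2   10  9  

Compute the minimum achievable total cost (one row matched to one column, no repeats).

optimal assignment: row0→col1 (cost 4), row1→col0 (cost 5), row2→col2 (cost 9)
total = 4 + 5 + 9 = 18

Minimum assignment cost: 18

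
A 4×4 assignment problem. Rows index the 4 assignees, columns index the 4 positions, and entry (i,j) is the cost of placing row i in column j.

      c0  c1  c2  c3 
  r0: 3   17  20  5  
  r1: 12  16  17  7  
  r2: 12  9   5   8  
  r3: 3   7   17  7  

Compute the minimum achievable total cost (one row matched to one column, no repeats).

optimal assignment: row0→col0 (cost 3), row1→col3 (cost 7), row2→col2 (cost 5), row3→col1 (cost 7)
total = 3 + 7 + 5 + 7 = 22

Minimum assignment cost: 22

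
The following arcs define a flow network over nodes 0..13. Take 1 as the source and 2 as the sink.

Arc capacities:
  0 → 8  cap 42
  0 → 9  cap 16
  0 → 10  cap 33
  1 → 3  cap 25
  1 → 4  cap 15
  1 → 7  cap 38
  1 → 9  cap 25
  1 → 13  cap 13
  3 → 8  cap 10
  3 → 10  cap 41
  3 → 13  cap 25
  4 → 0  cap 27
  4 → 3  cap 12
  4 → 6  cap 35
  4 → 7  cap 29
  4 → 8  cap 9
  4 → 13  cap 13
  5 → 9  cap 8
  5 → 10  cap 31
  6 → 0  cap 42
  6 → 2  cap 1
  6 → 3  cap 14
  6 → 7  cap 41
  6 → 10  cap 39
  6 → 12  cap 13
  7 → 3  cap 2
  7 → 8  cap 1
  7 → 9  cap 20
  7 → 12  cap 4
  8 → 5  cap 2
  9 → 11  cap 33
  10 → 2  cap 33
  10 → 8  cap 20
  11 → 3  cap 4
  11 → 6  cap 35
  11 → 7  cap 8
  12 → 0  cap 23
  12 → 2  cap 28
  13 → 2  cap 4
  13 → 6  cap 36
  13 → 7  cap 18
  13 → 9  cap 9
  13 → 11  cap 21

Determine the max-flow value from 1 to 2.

augment #1: 1→13→2 bottleneck 4, total now 4
augment #2: 1→3→10→2 bottleneck 25, total now 29
augment #3: 1→4→6→2 bottleneck 1, total now 30
augment #4: 1→7→12→2 bottleneck 4, total now 34
augment #5: 1→4→0→10→2 bottleneck 8, total now 42
augment #6: 1→4→6→12→2 bottleneck 6, total now 48
augment #7: 1→13→6→12→2 bottleneck 7, total now 55

Maximum flow value: 55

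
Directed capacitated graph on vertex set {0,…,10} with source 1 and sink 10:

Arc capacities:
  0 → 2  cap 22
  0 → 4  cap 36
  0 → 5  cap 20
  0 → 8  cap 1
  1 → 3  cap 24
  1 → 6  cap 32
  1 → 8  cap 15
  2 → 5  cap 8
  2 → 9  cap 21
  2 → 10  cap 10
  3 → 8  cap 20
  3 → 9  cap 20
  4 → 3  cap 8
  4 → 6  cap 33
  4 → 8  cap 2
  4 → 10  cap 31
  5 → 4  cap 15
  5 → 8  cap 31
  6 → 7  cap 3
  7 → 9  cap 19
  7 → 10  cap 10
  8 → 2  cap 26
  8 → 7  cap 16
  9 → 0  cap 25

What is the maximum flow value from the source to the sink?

Maximum flow value: 42

augment #1: 1→6→7→10 bottleneck 3, total now 3
augment #2: 1→8→2→10 bottleneck 10, total now 13
augment #3: 1→8→7→10 bottleneck 5, total now 18
augment #4: 1→3→8→7→10 bottleneck 2, total now 20
augment #5: 1→3→9→0→4→10 bottleneck 20, total now 40
augment #6: 1→3→8→2→5→4→10 bottleneck 2, total now 42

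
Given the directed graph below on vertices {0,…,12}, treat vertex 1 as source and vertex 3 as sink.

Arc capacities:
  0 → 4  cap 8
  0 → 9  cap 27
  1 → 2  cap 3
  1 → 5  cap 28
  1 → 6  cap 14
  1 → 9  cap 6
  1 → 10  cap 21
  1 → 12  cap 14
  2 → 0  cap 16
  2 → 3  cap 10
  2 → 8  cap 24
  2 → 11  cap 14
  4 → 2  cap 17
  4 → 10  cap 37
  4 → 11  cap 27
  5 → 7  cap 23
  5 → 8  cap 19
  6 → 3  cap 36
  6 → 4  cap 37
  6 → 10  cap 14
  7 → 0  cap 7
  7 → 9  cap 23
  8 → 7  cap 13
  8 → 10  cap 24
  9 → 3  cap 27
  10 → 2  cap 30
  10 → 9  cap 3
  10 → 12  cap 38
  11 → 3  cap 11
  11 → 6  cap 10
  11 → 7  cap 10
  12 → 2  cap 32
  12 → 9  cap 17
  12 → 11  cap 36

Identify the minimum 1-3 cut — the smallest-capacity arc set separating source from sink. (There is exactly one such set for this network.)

augment #1: 1→2→3 push 3
augment #2: 1→6→3 push 14
augment #3: 1→9→3 push 6
augment #4: 1→10→2→3 push 7
augment #5: 1→10→9→3 push 3
augment #6: 1→12→9→3 push 14
augment #7: 1→5→7→9→3 push 4
augment #8: 1→10→2→11→3 push 11
augment #9: 1→5→7→0→4→11→6→3 push 7
augment #10: 1→5→7→9→12→11→6→3 push 3
max flow = 72; residual-reachable set from 1 gives S-side
cut edges (S→T): {(1,6), (2,3), (9,3), (11,3), (11,6)} total cap 72

Min-cut arcs: {(1,6), (2,3), (9,3), (11,3), (11,6)} (total capacity 72)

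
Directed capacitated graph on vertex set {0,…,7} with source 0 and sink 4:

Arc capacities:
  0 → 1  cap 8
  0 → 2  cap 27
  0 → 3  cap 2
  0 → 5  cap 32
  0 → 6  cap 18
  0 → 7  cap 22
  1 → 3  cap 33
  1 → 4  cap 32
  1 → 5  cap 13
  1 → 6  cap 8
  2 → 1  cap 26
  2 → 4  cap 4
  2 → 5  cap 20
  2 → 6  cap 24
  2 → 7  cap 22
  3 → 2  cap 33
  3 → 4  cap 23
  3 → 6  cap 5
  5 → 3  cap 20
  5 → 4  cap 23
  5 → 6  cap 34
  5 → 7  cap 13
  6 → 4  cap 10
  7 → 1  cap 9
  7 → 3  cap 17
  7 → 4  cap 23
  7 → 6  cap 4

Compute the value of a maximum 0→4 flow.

Maximum flow value: 101

augment #1: 0→1→4 bottleneck 8, total now 8
augment #2: 0→2→4 bottleneck 4, total now 12
augment #3: 0→3→4 bottleneck 2, total now 14
augment #4: 0→5→4 bottleneck 23, total now 37
augment #5: 0→6→4 bottleneck 10, total now 47
augment #6: 0→7→4 bottleneck 22, total now 69
augment #7: 0→2→1→4 bottleneck 23, total now 92
augment #8: 0→5→3→4 bottleneck 9, total now 101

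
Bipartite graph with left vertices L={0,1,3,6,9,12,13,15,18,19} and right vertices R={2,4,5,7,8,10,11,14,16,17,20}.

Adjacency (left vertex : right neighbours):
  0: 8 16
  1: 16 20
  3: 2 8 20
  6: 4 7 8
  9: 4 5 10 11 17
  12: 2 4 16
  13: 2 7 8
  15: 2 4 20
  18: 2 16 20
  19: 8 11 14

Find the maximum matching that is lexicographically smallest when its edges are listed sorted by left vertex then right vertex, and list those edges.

|M| = 8 (so the lex-smallest maximum matching has 8 edges)
process left vertices in ascending order; for each, take the smallest-labelled available neighbour that still permits 8 edges overall, or leave it unmatched if none does
lex-smallest matching: {0-8, 1-16, 3-2, 6-4, 9-5, 13-7, 15-20, 19-11}

Lex-smallest maximum matching: {(0,8), (1,16), (3,2), (6,4), (9,5), (13,7), (15,20), (19,11)}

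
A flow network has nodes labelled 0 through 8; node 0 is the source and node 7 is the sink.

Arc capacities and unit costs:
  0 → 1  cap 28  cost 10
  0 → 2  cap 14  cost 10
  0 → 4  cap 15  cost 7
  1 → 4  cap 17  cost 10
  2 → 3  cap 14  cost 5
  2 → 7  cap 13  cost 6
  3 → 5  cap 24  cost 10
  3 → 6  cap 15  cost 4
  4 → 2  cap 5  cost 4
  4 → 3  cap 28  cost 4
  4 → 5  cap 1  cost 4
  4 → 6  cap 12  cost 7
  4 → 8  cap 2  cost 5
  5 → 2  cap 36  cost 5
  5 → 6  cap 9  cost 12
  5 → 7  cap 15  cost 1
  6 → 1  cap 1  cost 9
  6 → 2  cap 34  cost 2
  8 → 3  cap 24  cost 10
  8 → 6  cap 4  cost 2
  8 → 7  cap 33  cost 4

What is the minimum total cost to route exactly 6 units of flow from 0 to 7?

shortest-cost path #1: 0→4→5→7 push 1 @ unit cost 12 (adds 12)
shortest-cost path #2: 0→2→7 push 5 @ unit cost 16 (adds 80)
total cost = 92

Minimum cost for 6 units: 92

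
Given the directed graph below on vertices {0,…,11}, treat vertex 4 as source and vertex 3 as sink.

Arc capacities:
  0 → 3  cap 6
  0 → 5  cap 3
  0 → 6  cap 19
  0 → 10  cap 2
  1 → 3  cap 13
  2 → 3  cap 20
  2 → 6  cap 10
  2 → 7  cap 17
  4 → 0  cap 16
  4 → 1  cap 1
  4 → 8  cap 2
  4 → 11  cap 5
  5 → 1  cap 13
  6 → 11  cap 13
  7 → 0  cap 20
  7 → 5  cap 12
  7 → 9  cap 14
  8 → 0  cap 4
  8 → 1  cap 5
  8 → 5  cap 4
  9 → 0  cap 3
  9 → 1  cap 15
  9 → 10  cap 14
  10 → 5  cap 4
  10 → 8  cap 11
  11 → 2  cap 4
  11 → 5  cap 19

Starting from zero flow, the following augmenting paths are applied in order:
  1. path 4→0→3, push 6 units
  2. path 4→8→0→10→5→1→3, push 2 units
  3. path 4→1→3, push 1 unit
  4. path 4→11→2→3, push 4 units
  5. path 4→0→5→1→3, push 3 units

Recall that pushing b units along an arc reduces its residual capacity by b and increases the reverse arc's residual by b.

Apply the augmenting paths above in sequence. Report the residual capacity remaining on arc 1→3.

Residual capacity of (1,3): 7

after path 1 (4→0→3, push 6): res(1,3)=13
after path 2 (4→8→0→10→5→1→3, push 2): res(1,3)=11
after path 3 (4→1→3, push 1): res(1,3)=10
after path 4 (4→11→2→3, push 4): res(1,3)=10
after path 5 (4→0→5→1→3, push 3): res(1,3)=7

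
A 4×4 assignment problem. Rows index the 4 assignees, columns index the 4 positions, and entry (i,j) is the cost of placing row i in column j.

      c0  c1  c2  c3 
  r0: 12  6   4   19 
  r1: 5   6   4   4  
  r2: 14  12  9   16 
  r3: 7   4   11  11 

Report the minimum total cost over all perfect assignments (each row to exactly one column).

Minimum assignment cost: 26

one of 2 optimal assignments: row0→col1 (cost 6), row1→col3 (cost 4), row2→col2 (cost 9), row3→col0 (cost 7)
total = 6 + 4 + 9 + 7 = 26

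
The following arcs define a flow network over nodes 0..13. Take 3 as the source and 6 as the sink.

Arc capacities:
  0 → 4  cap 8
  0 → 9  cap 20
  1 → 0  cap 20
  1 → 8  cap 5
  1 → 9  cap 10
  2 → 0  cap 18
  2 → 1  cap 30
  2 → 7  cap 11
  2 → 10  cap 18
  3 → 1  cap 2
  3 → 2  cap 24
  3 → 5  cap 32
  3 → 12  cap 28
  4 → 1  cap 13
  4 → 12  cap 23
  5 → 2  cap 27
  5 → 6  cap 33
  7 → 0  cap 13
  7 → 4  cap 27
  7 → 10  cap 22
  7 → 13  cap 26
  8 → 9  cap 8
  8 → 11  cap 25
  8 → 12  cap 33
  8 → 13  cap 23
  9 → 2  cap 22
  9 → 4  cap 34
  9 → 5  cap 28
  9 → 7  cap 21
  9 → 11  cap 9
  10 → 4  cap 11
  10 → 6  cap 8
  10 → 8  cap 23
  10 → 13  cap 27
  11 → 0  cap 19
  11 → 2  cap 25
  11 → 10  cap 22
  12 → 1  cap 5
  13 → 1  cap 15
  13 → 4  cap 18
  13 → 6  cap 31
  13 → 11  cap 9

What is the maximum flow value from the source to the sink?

Maximum flow value: 63

augment #1: 3→5→6 bottleneck 32, total now 32
augment #2: 3→2→10→6 bottleneck 8, total now 40
augment #3: 3→1→8→13→6 bottleneck 2, total now 42
augment #4: 3→2→7→13→6 bottleneck 11, total now 53
augment #5: 3→2→10→13→6 bottleneck 5, total now 58
augment #6: 3→12→1→8→13→6 bottleneck 3, total now 61
augment #7: 3→12→1→9→5→6 bottleneck 1, total now 62
augment #8: 3→12→1→9→7→13→6 bottleneck 1, total now 63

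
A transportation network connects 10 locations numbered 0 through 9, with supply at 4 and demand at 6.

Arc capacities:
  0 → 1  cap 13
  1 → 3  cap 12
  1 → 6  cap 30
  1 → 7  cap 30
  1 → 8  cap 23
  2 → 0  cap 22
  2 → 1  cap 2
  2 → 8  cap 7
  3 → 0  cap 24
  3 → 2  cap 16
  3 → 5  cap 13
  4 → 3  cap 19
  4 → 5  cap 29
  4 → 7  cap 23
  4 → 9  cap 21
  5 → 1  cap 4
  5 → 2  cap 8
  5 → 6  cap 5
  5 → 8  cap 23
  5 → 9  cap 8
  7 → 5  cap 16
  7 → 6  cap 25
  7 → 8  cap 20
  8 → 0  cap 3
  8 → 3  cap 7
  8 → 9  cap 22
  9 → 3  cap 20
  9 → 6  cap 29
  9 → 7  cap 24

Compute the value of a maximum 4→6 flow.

augment #1: 4→5→6 bottleneck 5, total now 5
augment #2: 4→7→6 bottleneck 23, total now 28
augment #3: 4→9→6 bottleneck 21, total now 49
augment #4: 4→5→1→6 bottleneck 4, total now 53
augment #5: 4→5→9→6 bottleneck 8, total now 61
augment #6: 4→3→0→1→6 bottleneck 13, total now 74
augment #7: 4→3→2→1→6 bottleneck 2, total now 76
augment #8: 4→5→8→9→7→6 bottleneck 2, total now 78

Maximum flow value: 78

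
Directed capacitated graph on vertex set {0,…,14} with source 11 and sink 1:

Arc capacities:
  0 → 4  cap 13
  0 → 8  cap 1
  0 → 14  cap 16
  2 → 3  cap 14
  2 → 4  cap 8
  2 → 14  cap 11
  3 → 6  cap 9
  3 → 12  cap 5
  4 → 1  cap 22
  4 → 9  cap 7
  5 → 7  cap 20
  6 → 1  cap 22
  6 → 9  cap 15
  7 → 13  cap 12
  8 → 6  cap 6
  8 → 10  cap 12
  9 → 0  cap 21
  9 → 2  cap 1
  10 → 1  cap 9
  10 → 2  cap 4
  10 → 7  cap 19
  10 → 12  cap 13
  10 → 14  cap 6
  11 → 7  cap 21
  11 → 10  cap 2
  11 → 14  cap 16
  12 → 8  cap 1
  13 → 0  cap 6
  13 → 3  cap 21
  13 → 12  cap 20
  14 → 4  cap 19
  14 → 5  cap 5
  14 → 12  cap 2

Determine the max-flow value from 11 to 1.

Maximum flow value: 30

augment #1: 11→10→1 bottleneck 2, total now 2
augment #2: 11→14→4→1 bottleneck 16, total now 18
augment #3: 11→7→13→0→4→1 bottleneck 6, total now 24
augment #4: 11→7→13→3→6→1 bottleneck 6, total now 30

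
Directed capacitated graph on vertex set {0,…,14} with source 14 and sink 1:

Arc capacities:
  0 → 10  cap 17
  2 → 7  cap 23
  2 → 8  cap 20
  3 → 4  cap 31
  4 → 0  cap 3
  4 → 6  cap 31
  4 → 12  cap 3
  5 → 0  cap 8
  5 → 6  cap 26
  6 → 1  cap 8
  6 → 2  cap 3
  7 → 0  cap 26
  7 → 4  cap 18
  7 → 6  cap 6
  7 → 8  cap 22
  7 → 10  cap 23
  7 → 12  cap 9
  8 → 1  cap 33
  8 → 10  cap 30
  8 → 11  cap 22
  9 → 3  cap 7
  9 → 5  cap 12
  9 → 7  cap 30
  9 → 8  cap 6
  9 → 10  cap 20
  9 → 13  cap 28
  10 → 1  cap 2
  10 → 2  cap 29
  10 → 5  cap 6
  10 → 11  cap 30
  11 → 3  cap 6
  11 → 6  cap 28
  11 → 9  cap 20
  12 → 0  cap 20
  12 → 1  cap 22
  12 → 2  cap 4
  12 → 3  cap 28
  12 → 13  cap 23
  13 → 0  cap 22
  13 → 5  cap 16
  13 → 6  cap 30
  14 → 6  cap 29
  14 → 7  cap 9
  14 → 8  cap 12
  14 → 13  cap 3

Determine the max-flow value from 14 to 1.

augment #1: 14→6→1 bottleneck 8, total now 8
augment #2: 14→8→1 bottleneck 12, total now 20
augment #3: 14→7→8→1 bottleneck 9, total now 29
augment #4: 14→6→2→8→1 bottleneck 3, total now 32
augment #5: 14→13→0→10→1 bottleneck 2, total now 34
augment #6: 14→13→0→10→2→8→1 bottleneck 1, total now 35

Maximum flow value: 35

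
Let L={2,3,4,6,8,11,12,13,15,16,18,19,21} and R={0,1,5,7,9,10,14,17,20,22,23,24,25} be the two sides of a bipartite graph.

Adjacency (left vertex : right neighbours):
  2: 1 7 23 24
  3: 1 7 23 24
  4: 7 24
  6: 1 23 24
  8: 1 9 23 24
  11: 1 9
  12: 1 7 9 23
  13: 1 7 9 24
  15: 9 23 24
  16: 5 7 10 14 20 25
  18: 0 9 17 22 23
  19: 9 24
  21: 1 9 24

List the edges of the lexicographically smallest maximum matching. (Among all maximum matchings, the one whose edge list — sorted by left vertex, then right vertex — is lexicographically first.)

|M| = 7 (so the lex-smallest maximum matching has 7 edges)
process left vertices in ascending order; for each, take the smallest-labelled available neighbour that still permits 7 edges overall, or leave it unmatched if none does
lex-smallest matching: {2-1, 3-7, 4-24, 6-23, 8-9, 16-5, 18-0}

Lex-smallest maximum matching: {(2,1), (3,7), (4,24), (6,23), (8,9), (16,5), (18,0)}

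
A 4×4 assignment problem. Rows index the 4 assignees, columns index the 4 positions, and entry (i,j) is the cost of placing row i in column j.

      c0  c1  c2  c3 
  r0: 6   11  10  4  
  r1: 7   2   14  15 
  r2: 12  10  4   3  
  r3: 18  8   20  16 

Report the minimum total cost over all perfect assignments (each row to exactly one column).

Minimum assignment cost: 23

optimal assignment: row0→col3 (cost 4), row1→col0 (cost 7), row2→col2 (cost 4), row3→col1 (cost 8)
total = 4 + 7 + 4 + 8 = 23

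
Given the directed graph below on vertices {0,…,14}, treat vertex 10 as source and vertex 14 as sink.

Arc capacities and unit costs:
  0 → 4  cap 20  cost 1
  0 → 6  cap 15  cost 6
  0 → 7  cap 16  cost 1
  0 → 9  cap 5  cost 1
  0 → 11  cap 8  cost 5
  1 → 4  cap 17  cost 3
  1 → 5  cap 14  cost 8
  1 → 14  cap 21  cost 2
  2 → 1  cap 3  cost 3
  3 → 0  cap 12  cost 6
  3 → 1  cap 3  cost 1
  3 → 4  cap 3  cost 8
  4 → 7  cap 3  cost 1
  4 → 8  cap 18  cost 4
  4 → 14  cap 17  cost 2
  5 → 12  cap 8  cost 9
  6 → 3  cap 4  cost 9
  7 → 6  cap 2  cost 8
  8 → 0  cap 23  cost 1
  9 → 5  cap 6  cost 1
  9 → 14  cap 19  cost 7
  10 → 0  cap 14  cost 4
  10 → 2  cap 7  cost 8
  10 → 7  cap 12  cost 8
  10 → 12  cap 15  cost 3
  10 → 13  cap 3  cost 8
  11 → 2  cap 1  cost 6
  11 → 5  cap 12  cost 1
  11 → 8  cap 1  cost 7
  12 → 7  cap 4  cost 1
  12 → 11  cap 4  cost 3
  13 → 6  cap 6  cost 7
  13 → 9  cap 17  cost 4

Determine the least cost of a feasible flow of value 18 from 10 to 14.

Minimum cost for 18 units: 154

shortest-cost path #1: 10→0→4→14 push 14 @ unit cost 7 (adds 98)
shortest-cost path #2: 10→2→1→14 push 3 @ unit cost 13 (adds 39)
shortest-cost path #3: 10→12→11→8→0→4→14 push 1 @ unit cost 17 (adds 17)
total cost = 154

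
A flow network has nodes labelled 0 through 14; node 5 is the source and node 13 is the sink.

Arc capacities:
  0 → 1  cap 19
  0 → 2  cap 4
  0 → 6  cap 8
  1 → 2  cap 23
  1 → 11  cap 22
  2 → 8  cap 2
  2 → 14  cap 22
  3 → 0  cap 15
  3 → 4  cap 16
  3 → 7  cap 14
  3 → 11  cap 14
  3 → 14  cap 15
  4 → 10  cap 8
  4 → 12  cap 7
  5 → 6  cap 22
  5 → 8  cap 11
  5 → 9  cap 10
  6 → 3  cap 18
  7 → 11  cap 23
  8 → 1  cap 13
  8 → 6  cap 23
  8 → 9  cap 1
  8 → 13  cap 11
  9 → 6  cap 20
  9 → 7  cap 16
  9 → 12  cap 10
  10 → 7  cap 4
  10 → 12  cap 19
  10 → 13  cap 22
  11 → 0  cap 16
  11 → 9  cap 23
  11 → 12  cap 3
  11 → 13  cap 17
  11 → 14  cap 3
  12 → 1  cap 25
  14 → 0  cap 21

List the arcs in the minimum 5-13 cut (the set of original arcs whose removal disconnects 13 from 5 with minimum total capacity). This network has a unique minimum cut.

Min-cut arcs: {(4,10), (8,13), (11,13)} (total capacity 36)

augment #1: 5→8→13 push 11
augment #2: 5→6→3→11→13 push 14
augment #3: 5→9→7→11→13 push 3
augment #4: 5→6→3→4→10→13 push 4
augment #5: 5→9→7→11→3→4→10→13 push 4
max flow = 36; residual-reachable set from 5 gives S-side
cut edges (S→T): {(4,10), (8,13), (11,13)} total cap 36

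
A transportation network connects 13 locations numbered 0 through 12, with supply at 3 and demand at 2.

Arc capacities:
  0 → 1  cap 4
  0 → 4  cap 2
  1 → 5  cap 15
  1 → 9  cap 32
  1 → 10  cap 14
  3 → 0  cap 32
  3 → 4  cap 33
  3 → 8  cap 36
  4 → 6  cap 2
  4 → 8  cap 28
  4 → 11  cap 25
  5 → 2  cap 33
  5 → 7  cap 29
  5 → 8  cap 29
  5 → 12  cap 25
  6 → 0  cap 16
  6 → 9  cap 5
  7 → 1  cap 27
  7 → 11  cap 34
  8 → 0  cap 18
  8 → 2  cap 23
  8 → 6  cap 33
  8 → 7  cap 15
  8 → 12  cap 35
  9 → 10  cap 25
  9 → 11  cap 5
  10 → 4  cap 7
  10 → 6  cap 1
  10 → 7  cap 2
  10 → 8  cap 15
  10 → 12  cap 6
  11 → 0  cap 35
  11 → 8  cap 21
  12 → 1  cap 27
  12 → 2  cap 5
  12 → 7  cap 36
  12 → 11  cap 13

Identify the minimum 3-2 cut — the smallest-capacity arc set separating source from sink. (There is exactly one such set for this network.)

Min-cut arcs: {(1,5), (8,2), (12,2)} (total capacity 43)

augment #1: 3→8→2 push 23
augment #2: 3→8→12→2 push 5
augment #3: 3→0→1→5→2 push 4
augment #4: 3→8→7→1→5→2 push 8
augment #5: 3→4→8→7→1→5→2 push 3
max flow = 43; residual-reachable set from 3 gives S-side
cut edges (S→T): {(1,5), (8,2), (12,2)} total cap 43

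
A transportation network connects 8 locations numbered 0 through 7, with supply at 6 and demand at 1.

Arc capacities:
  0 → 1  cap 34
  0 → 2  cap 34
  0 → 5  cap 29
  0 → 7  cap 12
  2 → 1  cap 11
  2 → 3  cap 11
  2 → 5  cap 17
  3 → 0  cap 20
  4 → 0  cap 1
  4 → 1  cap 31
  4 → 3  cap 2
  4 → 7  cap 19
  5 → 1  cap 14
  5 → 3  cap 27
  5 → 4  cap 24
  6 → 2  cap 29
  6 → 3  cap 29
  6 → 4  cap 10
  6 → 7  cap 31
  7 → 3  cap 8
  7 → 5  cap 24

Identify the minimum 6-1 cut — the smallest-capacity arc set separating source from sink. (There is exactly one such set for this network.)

augment #1: 6→2→1 push 11
augment #2: 6→4→1 push 10
augment #3: 6→2→5→1 push 14
augment #4: 6→3→0→1 push 20
augment #5: 6→2→5→4→1 push 3
augment #6: 6→7→5→4→1 push 18
augment #7: 6→7→5→4→0→1 push 1
max flow = 77; residual-reachable set from 6 gives S-side
cut edges (S→T): {(2,1), (3,0), (4,0), (4,1), (5,1)} total cap 77

Min-cut arcs: {(2,1), (3,0), (4,0), (4,1), (5,1)} (total capacity 77)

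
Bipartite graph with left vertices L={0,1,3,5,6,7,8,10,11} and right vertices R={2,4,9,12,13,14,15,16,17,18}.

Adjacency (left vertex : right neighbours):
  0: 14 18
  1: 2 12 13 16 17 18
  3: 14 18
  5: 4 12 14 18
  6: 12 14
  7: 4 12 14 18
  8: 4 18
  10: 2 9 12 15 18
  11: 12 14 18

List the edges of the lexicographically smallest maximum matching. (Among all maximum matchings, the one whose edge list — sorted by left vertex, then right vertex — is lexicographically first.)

|M| = 6 (so the lex-smallest maximum matching has 6 edges)
process left vertices in ascending order; for each, take the smallest-labelled available neighbour that still permits 6 edges overall, or leave it unmatched if none does
lex-smallest matching: {0-14, 1-2, 3-18, 5-4, 6-12, 10-9}

Lex-smallest maximum matching: {(0,14), (1,2), (3,18), (5,4), (6,12), (10,9)}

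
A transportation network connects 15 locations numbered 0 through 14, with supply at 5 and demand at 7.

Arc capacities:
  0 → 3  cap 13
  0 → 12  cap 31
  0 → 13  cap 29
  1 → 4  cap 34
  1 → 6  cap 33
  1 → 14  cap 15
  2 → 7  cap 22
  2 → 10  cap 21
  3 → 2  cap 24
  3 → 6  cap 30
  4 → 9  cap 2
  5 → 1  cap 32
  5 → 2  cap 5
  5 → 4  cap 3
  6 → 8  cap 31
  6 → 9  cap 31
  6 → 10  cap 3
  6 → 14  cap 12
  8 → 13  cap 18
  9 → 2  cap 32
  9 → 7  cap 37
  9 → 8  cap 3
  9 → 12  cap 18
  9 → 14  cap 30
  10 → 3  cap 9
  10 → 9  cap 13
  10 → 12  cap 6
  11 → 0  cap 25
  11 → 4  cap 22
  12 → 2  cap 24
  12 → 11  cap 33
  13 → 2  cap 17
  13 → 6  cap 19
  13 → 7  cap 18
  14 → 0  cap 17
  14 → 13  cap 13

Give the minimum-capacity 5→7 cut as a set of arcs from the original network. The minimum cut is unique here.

Min-cut arcs: {(4,9), (5,1), (5,2)} (total capacity 39)

augment #1: 5→2→7 push 5
augment #2: 5→4→9→7 push 2
augment #3: 5→1→6→9→7 push 31
augment #4: 5→1→14→13→7 push 1
max flow = 39; residual-reachable set from 5 gives S-side
cut edges (S→T): {(4,9), (5,1), (5,2)} total cap 39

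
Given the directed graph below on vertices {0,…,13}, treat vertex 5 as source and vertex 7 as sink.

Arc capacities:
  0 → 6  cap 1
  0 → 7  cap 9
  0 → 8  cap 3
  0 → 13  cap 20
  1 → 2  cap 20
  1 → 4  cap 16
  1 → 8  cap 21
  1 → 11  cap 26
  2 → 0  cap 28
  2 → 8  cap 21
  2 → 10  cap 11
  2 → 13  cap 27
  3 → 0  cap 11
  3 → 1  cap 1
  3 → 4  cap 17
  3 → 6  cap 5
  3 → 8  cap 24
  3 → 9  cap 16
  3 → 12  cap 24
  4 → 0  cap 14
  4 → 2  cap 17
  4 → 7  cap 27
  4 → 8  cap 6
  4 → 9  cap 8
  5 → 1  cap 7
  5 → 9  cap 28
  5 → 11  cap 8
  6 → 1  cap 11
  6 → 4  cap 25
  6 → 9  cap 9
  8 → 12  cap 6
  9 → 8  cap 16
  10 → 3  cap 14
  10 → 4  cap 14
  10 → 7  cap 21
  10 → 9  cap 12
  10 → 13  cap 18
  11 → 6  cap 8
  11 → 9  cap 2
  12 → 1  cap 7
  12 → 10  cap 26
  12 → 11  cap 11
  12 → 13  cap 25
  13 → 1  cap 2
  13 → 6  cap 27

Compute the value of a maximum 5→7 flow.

Maximum flow value: 21

augment #1: 5→1→4→7 bottleneck 7, total now 7
augment #2: 5→11→6→4→7 bottleneck 8, total now 15
augment #3: 5→9→8→12→10→7 bottleneck 6, total now 21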